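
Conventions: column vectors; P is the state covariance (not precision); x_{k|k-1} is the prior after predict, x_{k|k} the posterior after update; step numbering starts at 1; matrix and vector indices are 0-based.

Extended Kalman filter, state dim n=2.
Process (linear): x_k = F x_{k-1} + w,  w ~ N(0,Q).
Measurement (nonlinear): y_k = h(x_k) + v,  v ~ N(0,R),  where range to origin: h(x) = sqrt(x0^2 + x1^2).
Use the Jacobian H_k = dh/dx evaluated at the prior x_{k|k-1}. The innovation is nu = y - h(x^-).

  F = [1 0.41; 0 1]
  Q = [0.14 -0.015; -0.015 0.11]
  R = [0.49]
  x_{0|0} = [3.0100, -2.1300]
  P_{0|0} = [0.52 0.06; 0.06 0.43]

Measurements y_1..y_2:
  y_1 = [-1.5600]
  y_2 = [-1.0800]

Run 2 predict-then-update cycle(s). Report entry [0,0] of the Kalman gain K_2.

K[0,0] = -0.5525

step 1: x^-=[2.1367, -2.1300]  P^-=[0.7815 0.2213; 0.2213 0.5400]  H_jac=[0.7082 -0.7060]  S=[0.9298]  K=[0.4272; -0.2415]  nu=[-4.5770]  x^+=[0.1814, -1.0249]  P^+=[0.6118 0.3172; 0.3172 0.4858]
step 2: x^-=[-0.2388, -1.0249]  P^-=[1.0936 0.5014; 0.5014 0.5958]  H_jac=[-0.2269 -0.9739]  S=[1.3331]  K=[-0.5525; -0.5206]  nu=[-2.1323]  x^+=[0.9392, 0.0853]  P^+=[0.6867 0.1180; 0.1180 0.2345]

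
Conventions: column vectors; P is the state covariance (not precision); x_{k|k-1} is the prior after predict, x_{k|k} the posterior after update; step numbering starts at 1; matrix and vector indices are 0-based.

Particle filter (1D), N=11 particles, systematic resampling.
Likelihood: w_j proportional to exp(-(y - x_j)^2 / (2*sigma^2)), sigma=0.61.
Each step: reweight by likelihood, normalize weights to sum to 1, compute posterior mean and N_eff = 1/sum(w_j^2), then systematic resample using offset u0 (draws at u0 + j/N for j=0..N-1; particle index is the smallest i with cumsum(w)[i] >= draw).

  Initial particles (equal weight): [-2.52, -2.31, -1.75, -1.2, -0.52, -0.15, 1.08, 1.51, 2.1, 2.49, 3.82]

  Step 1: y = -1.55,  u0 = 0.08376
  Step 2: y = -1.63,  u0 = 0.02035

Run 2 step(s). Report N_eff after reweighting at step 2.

N_eff = 8.9213

step 1: w=[0.0991, 0.1614, 0.3324, 0.2975, 0.0843, 0.0252, 0.0000, 0.0000, 0.0000, 0.0000, 0.0000]  mean=-1.6089  Neff=4.1211  idx=[0, 1, 2, 2, 2, 2, 3, 3, 3, 4, 5]
step 2: w=[0.0467, 0.0727, 0.1327, 0.1327, 0.1327, 0.1327, 0.1056, 0.1056, 0.1056, 0.0258, 0.0071]  mean=-1.6093  Neff=8.9213  idx=[0, 1, 2, 3, 3, 4, 5, 6, 6, 7, 8]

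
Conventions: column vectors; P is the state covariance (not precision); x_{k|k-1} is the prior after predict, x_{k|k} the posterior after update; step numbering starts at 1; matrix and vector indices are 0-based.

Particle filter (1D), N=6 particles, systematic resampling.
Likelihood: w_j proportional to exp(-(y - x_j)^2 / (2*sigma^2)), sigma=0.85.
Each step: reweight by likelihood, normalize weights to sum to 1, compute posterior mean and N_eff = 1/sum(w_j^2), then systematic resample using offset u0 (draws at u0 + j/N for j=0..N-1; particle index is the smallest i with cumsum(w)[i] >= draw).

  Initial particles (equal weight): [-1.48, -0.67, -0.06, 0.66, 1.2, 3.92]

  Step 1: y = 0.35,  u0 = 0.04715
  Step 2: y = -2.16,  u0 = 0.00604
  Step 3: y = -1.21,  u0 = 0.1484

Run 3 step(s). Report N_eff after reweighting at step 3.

N_eff = 5.7518

step 1: w=[0.0326, 0.1613, 0.2950, 0.3100, 0.2010, 0.0000]  mean=0.2719  Neff=3.9901  idx=[1, 2, 2, 3, 3, 4]
step 2: w=[0.6761, 0.1485, 0.1485, 0.0128, 0.0128, 0.0013]  mean=-0.4524  Neff=1.9939  idx=[0, 0, 0, 0, 0, 2]
step 3: w=[0.1822, 0.1822, 0.1822, 0.1822, 0.1822, 0.0892]  mean=-0.6156  Neff=5.7518  idx=[0, 1, 2, 3, 4, 5]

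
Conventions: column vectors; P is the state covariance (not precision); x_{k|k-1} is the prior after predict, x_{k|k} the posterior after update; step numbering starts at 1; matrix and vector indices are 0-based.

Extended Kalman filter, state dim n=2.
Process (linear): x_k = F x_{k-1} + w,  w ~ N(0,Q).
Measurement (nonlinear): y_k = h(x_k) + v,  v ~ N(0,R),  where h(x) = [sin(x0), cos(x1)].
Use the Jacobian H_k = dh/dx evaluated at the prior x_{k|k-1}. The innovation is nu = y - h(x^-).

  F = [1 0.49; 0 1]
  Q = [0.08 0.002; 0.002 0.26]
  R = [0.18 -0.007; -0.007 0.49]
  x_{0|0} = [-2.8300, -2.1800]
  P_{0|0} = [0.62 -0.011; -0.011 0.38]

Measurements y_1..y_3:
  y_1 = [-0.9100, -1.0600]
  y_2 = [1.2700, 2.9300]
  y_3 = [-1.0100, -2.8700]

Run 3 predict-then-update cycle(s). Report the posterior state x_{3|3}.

step 1: x^-=[-3.8982, -2.1800]  P^-=[0.7805 0.1772; 0.1772 0.6400]  H_jac=[-0.7272 0.0000; 0.0000 0.8201]  S=[0.5927 -0.1127; -0.1127 0.9204]  K=[-0.9496 0.0416; -0.1116 0.5566]  nu=[-1.5965, -0.4878]  x^+=[-2.4025, -2.2733]  P^+=[0.2355 0.0330; 0.0330 0.3335]
step 2: x^-=[-3.5164, -2.2733]  P^-=[0.4279 0.1984; 0.1984 0.5935]  H_jac=[-0.9306 0.0000; 0.0000 0.7632]  S=[0.5505 -0.1479; -0.1479 0.8357]  K=[-0.7082 0.0558; -0.1992 0.5068]  nu=[0.9039, 3.5761]  x^+=[-3.9569, -0.6412]  P^+=[0.1374 0.0423; 0.0423 0.3272]
step 3: x^-=[-4.2711, -0.6412]  P^-=[0.3375 0.2047; 0.2047 0.5872]  H_jac=[-0.4271 0.0000; 0.0000 0.5981]  S=[0.2416 -0.0593; -0.0593 0.7001]  K=[-0.5655 0.1270; -0.2438 0.4810]  nu=[-1.9142, -3.6714]  x^+=[-3.6547, -1.9405]  P^+=[0.2404 0.1106; 0.1106 0.3969]

x_post = [-3.6547, -1.9405]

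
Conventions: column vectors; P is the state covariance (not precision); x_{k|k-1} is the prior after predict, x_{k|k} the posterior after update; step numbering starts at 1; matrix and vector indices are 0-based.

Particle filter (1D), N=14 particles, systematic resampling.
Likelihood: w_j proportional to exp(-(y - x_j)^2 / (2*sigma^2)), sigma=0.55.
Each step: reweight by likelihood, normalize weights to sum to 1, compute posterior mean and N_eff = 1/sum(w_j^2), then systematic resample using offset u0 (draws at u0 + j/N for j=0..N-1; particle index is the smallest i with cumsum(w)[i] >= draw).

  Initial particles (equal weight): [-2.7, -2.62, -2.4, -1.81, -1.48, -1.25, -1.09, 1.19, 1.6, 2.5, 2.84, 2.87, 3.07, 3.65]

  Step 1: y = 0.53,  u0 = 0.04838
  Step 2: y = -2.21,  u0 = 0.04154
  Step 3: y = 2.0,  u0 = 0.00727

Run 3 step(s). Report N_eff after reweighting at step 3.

step 1: w=[0.0000, 0.0000, 0.0000, 0.0002, 0.0019, 0.0081, 0.0198, 0.7385, 0.2286, 0.0025, 0.0002, 0.0002, 0.0000, 0.0000]  mean=1.2172  Neff=1.6720  idx=[7, 7, 7, 7, 7, 7, 7, 7, 7, 7, 7, 8, 8, 8]
step 2: w=[0.0907, 0.0907, 0.0907, 0.0907, 0.0907, 0.0907, 0.0907, 0.0907, 0.0907, 0.0907, 0.0907, 0.0007, 0.0007, 0.0007]  mean=1.1908  Neff=11.0452  idx=[0, 1, 2, 2, 3, 4, 5, 5, 6, 7, 8, 9, 9, 10]
step 3: w=[0.0714, 0.0714, 0.0714, 0.0714, 0.0714, 0.0714, 0.0714, 0.0714, 0.0714, 0.0714, 0.0714, 0.0714, 0.0714, 0.0714]  mean=1.1900  Neff=14.0000  idx=[0, 1, 2, 3, 4, 5, 6, 7, 8, 9, 10, 11, 12, 13]

N_eff = 14.0000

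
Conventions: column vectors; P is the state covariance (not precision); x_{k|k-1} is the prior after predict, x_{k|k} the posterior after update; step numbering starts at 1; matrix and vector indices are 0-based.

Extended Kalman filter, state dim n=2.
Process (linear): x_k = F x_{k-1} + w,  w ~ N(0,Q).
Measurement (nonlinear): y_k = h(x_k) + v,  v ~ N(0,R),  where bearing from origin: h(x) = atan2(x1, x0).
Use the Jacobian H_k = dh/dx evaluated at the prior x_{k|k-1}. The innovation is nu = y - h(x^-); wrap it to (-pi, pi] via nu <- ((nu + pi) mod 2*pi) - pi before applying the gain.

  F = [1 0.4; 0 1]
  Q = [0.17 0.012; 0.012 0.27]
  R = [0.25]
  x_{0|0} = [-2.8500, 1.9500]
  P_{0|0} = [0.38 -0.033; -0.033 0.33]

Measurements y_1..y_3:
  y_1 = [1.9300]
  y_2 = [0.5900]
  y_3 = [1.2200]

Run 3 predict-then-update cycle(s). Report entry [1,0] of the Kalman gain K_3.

step 1: x^-=[-2.0700, 1.9500]  P^-=[0.5764 0.1110; 0.1110 0.6000]  H_jac=[-0.2411 -0.2560]  S=[0.3365]  K=[-0.4974; -0.5359]  nu=[-0.4560]  x^+=[-1.8432, 2.1944]  P^+=[0.4931 0.0213; 0.0213 0.5034]
step 2: x^-=[-0.9654, 2.1944]  P^-=[0.7607 0.2346; 0.2346 0.7734]  H_jac=[-0.3818 -0.1680]  S=[0.4128]  K=[-0.7991; -0.5317]  nu=[-1.3953]  x^+=[0.1495, 2.9362]  P^+=[0.4971 0.0593; 0.0593 0.6567]
step 3: x^-=[1.3240, 2.9362]  P^-=[0.8196 0.3339; 0.3339 0.9267]  H_jac=[-0.2830 0.1276]  S=[0.3066]  K=[-0.6175; 0.0775]  nu=[0.0728]  x^+=[1.2790, 2.9419]  P^+=[0.7027 0.3486; 0.3486 0.9248]

K[1,0] = 0.0775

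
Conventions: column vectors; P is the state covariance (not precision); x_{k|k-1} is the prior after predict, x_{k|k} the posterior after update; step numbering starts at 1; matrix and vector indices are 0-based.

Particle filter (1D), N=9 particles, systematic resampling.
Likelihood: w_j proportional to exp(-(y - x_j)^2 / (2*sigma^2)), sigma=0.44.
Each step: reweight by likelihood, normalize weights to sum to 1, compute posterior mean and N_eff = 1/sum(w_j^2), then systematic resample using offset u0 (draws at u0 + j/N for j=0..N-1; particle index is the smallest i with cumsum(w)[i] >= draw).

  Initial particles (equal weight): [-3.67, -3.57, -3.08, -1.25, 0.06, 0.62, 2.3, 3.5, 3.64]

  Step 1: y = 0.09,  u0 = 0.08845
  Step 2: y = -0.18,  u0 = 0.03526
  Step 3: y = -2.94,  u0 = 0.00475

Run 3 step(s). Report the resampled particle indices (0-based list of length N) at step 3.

resampled_idx = [0, 0, 1, 2, 3, 4, 5, 6, 7]

step 1: w=[0.0000, 0.0000, 0.0000, 0.0065, 0.6689, 0.3246, 0.0000, 0.0000, 0.0000]  mean=0.2333  Neff=1.8088  idx=[4, 4, 4, 4, 4, 4, 5, 5, 5]
step 2: w=[0.1500, 0.1500, 0.1500, 0.1500, 0.1500, 0.1500, 0.0333, 0.0333, 0.0333]  mean=0.1160  Neff=7.2289  idx=[0, 0, 1, 2, 3, 3, 4, 5, 6]
step 3: w=[0.1250, 0.1250, 0.1250, 0.1250, 0.1250, 0.1250, 0.1250, 0.1250, 0.0000]  mean=0.0600  Neff=8.0002  idx=[0, 0, 1, 2, 3, 4, 5, 6, 7]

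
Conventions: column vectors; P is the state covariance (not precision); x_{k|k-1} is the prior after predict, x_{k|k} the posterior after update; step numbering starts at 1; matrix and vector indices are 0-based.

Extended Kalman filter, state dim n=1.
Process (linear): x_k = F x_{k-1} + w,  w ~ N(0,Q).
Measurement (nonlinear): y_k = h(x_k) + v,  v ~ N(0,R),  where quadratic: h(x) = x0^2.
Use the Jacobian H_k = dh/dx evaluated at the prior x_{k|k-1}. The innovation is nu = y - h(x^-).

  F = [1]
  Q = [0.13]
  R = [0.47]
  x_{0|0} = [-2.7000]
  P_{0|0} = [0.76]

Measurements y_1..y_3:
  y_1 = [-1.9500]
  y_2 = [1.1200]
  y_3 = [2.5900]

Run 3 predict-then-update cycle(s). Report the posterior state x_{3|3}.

x_post = [-1.5050]

step 1: x^-=[-2.7000]  P^-=[0.8900]  H_jac=[-5.4000]  S=[26.4224]  K=[-0.1819]  nu=[-9.2400]  x^+=[-1.0193]  P^+=[0.0158]
step 2: x^-=[-1.0193]  P^-=[0.1458]  H_jac=[-2.0387]  S=[1.0761]  K=[-0.2763]  nu=[0.0810]  x^+=[-1.0417]  P^+=[0.0637]
step 3: x^-=[-1.0417]  P^-=[0.1937]  H_jac=[-2.0834]  S=[1.3107]  K=[-0.3079]  nu=[1.5049]  x^+=[-1.5050]  P^+=[0.0695]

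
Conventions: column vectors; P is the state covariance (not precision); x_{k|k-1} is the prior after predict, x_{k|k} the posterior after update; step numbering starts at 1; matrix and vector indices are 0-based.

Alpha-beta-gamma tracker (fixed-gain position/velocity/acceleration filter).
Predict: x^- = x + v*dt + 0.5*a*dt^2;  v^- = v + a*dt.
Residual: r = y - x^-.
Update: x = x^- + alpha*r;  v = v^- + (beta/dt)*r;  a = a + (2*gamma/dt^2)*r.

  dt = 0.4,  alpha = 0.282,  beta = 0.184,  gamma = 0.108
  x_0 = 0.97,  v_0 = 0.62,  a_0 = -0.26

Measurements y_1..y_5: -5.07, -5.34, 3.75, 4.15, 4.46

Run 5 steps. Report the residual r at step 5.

step 1: x_pred=1.1972  r=-6.2672  x^+=-0.5702  v^+=-2.3669  a^+=-8.7207
step 2: x_pred=-2.2146  r=-3.1254  x^+=-3.0959  v^+=-7.2929  a^+=-12.9400
step 3: x_pred=-7.0483  r=10.7983  x^+=-4.0032  v^+=-7.5017  a^+=1.6377
step 4: x_pred=-6.8728  r=11.0228  x^+=-3.7644  v^+=-1.7761  a^+=16.5185
step 5: x_pred=-3.1534  r=7.6134  x^+=-1.0064  v^+=8.3334  a^+=26.7966

resid = 7.6134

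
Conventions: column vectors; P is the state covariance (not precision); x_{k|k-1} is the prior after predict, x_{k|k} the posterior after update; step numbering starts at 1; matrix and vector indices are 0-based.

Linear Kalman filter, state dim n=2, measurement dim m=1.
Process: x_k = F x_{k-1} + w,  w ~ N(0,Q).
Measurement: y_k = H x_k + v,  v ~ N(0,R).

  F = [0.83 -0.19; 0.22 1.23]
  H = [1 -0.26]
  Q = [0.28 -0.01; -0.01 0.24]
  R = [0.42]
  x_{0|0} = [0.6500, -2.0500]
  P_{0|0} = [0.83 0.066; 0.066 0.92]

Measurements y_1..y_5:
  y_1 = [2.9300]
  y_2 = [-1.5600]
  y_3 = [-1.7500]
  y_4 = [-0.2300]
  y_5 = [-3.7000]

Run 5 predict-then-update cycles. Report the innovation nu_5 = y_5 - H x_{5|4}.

step 1: x^-=[0.9290, -2.3785]  P^-=[0.8642 -0.0088; -0.0088 1.7078]  S=[1.4042]  K=[0.6171; -0.3225]  nu=[1.3826]  x^+=[1.7821, -2.8244]  P^+=[0.3295 0.2706; 0.2706 1.5617]
step 2: x^-=[2.0158, -3.0819]  P^-=[0.4780 -0.0499; -0.0499 2.7651]  S=[1.1109]  K=[0.4420; -0.6921]  nu=[-4.3771]  x^+=[0.0812, -0.0527]  P^+=[0.2610 0.2899; 0.2899 2.2331]
step 3: x^-=[0.0774, -0.0470]  P^-=[0.4490 -0.2003; -0.2003 3.7880]  S=[1.2292]  K=[0.4076; -0.9642]  nu=[-1.8396]  x^+=[-0.6725, 1.7267]  P^+=[0.2447 0.2828; 0.2828 2.6452]
step 4: x^-=[-0.8862, 1.9759]  P^-=[0.4549 -0.3066; -0.3066 4.4068]  S=[1.3322]  K=[0.4013; -1.0902]  nu=[1.1700]  x^+=[-0.4167, 0.7004]  P^+=[0.2404 0.2762; 0.2762 2.8235]
step 5: x^-=[-0.4790, 0.7698]  P^-=[0.4604 -0.3555; -0.3555 4.6727]  S=[1.3811]  K=[0.4003; -1.1371]  nu=[-3.0209]  x^+=[-1.6881, 4.2047]  P^+=[0.2391 0.2731; 0.2731 2.8871]

innov = [-3.0209]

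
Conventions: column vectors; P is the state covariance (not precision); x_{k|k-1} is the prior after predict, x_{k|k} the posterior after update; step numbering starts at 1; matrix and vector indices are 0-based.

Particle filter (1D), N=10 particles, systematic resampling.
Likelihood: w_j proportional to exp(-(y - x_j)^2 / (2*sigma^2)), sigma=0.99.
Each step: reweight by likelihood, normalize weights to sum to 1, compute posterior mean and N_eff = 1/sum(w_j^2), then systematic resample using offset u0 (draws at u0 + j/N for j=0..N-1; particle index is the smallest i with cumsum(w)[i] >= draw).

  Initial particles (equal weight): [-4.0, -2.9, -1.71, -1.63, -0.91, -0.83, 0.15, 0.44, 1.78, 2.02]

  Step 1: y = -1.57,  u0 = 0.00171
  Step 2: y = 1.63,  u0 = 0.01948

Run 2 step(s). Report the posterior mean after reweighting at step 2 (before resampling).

post_mean = -0.9349

step 1: w=[0.0113, 0.0932, 0.2274, 0.2293, 0.1839, 0.1737, 0.0508, 0.0292, 0.0007, 0.0003]  mean=-1.3672  Neff=5.5379  idx=[0, 1, 2, 2, 3, 3, 4, 4, 5, 5]
step 2: w=[0.0000, 0.0002, 0.0186, 0.0186, 0.0244, 0.0244, 0.2052, 0.2052, 0.2517, 0.2517]  mean=-0.9349  Neff=4.6989  idx=[3, 6, 6, 7, 7, 8, 8, 8, 9, 9]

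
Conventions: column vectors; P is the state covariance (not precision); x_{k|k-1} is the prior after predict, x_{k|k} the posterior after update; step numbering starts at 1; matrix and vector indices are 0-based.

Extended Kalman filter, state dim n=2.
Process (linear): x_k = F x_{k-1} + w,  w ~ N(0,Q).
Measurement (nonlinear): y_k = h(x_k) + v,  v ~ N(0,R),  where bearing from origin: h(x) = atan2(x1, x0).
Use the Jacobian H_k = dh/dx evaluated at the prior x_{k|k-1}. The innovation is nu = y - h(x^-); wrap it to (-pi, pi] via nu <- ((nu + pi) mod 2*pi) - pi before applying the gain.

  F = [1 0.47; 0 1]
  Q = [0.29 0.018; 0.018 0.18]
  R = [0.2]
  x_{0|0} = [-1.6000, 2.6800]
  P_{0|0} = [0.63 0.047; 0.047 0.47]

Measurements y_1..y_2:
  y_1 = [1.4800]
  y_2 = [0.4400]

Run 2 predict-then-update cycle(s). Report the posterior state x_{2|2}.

step 1: x^-=[-0.3404, 2.6800]  P^-=[1.0680 0.2859; 0.2859 0.6500]  H_jac=[-0.3672 -0.0466]  S=[0.3552]  K=[-1.1416; -0.3809]  nu=[-0.2171]  x^+=[-0.0925, 2.7627]  P^+=[0.6051 0.1314; 0.1314 0.5985]
step 2: x^-=[1.2060, 2.7627]  P^-=[1.1508 0.4307; 0.4307 0.7785]  H_jac=[-0.3040 0.1327]  S=[0.2853]  K=[-1.0259; -0.0969]  nu=[-0.7192]  x^+=[1.9438, 2.8324]  P^+=[0.8505 0.4024; 0.4024 0.7758]

x_post = [1.9438, 2.8324]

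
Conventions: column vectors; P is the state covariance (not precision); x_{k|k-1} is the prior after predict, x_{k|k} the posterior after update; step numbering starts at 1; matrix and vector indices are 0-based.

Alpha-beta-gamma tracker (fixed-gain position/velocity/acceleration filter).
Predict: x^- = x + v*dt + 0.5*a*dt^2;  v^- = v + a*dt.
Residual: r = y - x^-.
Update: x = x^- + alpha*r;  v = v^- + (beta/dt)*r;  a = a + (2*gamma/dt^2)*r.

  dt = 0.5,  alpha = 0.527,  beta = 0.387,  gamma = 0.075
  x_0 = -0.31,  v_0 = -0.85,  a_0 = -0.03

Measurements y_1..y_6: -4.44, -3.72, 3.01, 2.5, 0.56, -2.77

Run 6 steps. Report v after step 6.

step 1: x_pred=-0.7388  r=-3.7013  x^+=-2.6893  v^+=-3.7298  a^+=-2.2508
step 2: x_pred=-4.8355  r=1.1155  x^+=-4.2476  v^+=-3.9917  a^+=-1.5814
step 3: x_pred=-6.4412  r=9.4512  x^+=-1.4604  v^+=2.5328  a^+=4.0893
step 4: x_pred=0.3171  r=2.1829  x^+=1.4675  v^+=6.2670  a^+=5.3990
step 5: x_pred=5.2759  r=-4.7159  x^+=2.7906  v^+=5.3164  a^+=2.5695
step 6: x_pred=5.7700  r=-8.5400  x^+=1.2694  v^+=-0.0088  a^+=-2.5545

v_post = -0.0088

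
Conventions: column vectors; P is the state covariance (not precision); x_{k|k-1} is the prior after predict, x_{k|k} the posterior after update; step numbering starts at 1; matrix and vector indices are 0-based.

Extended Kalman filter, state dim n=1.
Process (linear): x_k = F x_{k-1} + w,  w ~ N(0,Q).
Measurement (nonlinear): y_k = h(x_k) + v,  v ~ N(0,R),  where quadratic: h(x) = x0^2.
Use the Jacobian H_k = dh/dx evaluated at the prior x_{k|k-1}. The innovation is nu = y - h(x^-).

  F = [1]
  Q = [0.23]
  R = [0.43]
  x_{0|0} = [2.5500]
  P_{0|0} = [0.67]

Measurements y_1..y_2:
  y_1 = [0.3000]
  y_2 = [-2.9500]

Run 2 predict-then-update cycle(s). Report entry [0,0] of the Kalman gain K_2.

K[0,0] = 0.2980

step 1: x^-=[2.5500]  P^-=[0.9000]  H_jac=[5.1000]  S=[23.8390]  K=[0.1925]  nu=[-6.2025]  x^+=[1.3558]  P^+=[0.0162]
step 2: x^-=[1.3558]  P^-=[0.2462]  H_jac=[2.7115]  S=[2.2404]  K=[0.2980]  nu=[-4.7881]  x^+=[-0.0712]  P^+=[0.0473]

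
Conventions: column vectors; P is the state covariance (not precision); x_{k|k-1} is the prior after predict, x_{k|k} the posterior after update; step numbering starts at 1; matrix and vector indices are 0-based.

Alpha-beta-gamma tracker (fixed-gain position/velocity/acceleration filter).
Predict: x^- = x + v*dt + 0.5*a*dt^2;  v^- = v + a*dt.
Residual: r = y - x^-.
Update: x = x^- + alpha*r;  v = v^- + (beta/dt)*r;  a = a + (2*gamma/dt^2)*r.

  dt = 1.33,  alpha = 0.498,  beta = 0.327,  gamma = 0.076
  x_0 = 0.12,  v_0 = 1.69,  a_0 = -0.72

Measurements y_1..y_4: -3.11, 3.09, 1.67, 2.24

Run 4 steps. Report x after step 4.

step 1: x_pred=1.7309  r=-4.8409  x^+=-0.6799  v^+=-0.4578  a^+=-1.1360
step 2: x_pred=-2.2935  r=5.3835  x^+=0.3875  v^+=-0.6450  a^+=-0.6734
step 3: x_pred=-1.0660  r=2.7360  x^+=0.2965  v^+=-0.8680  a^+=-0.4383
step 4: x_pred=-1.2455  r=3.4855  x^+=0.4903  v^+=-0.5939  a^+=-0.1388

x_post = 0.4903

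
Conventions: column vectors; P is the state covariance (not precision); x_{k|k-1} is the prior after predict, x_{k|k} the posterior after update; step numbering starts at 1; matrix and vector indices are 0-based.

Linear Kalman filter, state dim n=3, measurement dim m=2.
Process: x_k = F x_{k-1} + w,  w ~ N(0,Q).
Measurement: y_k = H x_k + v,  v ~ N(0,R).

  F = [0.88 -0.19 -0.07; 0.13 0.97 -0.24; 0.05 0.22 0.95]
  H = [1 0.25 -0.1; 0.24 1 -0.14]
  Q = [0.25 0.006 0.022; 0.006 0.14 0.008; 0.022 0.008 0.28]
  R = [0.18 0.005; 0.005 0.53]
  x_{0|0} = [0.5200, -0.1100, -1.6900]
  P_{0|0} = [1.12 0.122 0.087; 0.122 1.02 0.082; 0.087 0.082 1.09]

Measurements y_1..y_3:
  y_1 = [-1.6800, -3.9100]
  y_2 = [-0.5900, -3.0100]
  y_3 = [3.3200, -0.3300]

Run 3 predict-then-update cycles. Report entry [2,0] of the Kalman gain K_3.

step 1: x^-=[0.5968, 0.3665, -1.6037]  P^-=[1.1102 0.0446 0.0350; 0.0446 1.1686 0.0748; 0.0350 0.0748 1.3611]  S=[1.3884 0.6141; 0.6141 1.7873]  K=[0.8601 -0.1242; -0.0614 0.6751; -0.0387 -0.0468]  nu=[-2.5288, -4.6443]  x^+=[-1.0012, -2.6133, -1.2886]  P^+=[0.1868 -0.0934 0.0925; -0.0934 0.3998 0.1422; 0.0925 0.1422 1.3529]
step 2: x^-=[-0.2944, -2.3558, -1.8491]  P^-=[0.4393 -0.1246 -0.0445; -0.1246 0.5017 -0.0873; -0.0445 -0.0873 1.5870]  S=[0.6175 0.1451; 0.1451 1.0558]  K=[0.6935 -0.1075; -0.0953 0.4716; -0.3029 -0.2616]  nu=[0.1084, -0.8424]  x^+=[-0.1286, -2.7634, -1.6616]  P^+=[0.1518 -0.0792 0.0771; -0.0792 0.2744 0.0422; 0.0771 0.0422 1.4351]
step 3: x^-=[0.5282, -2.2984, -2.1929]  P^-=[0.4026 -0.0866 -0.0369; -0.0866 0.4389 -0.2205; -0.0369 -0.2205 1.6121]  S=[0.6012 0.1779; 0.1779 1.0463]  K=[0.6691 -0.0993; -0.0546 0.4384; -0.3080 -0.3825]  nu=[3.1471, 1.5347]  x^+=[2.4816, -1.7976, -3.7491]  P^+=[0.1467 -0.0723 0.0874; -0.0723 0.2446 -0.0348; 0.0874 -0.0348 1.3601]

K[2,0] = -0.3080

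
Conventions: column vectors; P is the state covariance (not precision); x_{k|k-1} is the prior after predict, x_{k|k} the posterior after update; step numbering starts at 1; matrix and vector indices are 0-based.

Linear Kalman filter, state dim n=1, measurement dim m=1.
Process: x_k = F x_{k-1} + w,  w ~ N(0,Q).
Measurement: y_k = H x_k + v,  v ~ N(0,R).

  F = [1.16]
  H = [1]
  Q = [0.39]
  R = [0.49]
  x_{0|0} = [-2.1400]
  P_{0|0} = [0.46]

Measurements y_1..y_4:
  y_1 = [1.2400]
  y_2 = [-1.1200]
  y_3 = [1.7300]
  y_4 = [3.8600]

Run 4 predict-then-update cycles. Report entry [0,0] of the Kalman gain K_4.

step 1: x^-=[-2.4824]  P^-=[1.0090]  S=[1.4990]  K=[0.6731]  nu=[3.7224]  x^+=[0.0232]  P^+=[0.3298]
step 2: x^-=[0.0269]  P^-=[0.8338]  S=[1.3238]  K=[0.6299]  nu=[-1.1469]  x^+=[-0.6955]  P^+=[0.3086]
step 3: x^-=[-0.8068]  P^-=[0.8053]  S=[1.2953]  K=[0.6217]  nu=[2.5368]  x^+=[0.7704]  P^+=[0.3046]
step 4: x^-=[0.8936]  P^-=[0.7999]  S=[1.2899]  K=[0.6201]  nu=[2.9664]  x^+=[2.7332]  P^+=[0.3039]

K[0,0] = 0.6201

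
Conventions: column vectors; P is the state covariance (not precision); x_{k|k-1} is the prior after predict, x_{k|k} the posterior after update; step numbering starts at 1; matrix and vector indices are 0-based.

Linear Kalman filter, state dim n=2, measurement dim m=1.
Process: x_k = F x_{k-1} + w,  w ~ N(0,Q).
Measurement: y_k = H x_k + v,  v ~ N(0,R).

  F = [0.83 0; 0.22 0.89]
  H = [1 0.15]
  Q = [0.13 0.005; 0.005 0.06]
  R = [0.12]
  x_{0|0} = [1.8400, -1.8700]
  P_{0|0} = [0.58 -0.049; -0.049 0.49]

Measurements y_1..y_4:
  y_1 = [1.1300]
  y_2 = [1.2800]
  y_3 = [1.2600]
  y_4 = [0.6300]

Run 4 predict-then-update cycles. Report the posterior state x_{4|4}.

step 1: x^-=[1.5272, -1.2595]  P^-=[0.5296 0.0747; 0.0747 0.4570]  S=[0.6823]  K=[0.7926; 0.2100]  nu=[-0.2083]  x^+=[1.3621, -1.3032]  P^+=[0.1009 -0.0388; -0.0388 0.4269]
step 2: x^-=[1.1306, -0.8602]  P^-=[0.1995 -0.0053; -0.0053 0.3878]  S=[0.3267]  K=[0.6084; 0.1620]  nu=[0.2785]  x^+=[1.3000, -0.8151]  P^+=[0.0786 -0.0375; -0.0375 0.3793]
step 3: x^-=[1.0790, -0.4394]  P^-=[0.1842 -0.0083; -0.0083 0.3496]  S=[0.3095]  K=[0.5909; 0.1425]  nu=[0.2469]  x^+=[1.2249, -0.4042]  P^+=[0.0761 -0.0344; -0.0344 0.3433]
step 4: x^-=[1.0167, -0.0903]  P^-=[0.1824 -0.0065; -0.0065 0.3221]  S=[0.3077]  K=[0.5896; 0.1359]  nu=[-0.3731]  x^+=[0.7967, -0.1410]  P^+=[0.0754 -0.0312; -0.0312 0.3164]

x_post = [0.7967, -0.1410]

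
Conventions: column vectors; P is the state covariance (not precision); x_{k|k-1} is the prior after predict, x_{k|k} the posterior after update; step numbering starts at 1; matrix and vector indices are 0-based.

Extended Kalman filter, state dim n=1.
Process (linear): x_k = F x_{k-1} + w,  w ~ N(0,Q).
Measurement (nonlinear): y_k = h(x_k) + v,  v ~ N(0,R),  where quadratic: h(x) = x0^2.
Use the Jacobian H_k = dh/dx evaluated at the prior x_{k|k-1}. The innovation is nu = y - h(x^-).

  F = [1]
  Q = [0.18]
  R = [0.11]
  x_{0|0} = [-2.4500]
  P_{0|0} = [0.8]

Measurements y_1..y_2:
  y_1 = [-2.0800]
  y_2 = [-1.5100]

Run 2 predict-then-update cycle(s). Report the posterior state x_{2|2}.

step 1: x^-=[-2.4500]  P^-=[0.9800]  H_jac=[-4.9000]  S=[23.6398]  K=[-0.2031]  nu=[-8.0825]  x^+=[-0.8082]  P^+=[0.0046]
step 2: x^-=[-0.8082]  P^-=[0.1846]  H_jac=[-1.6164]  S=[0.5922]  K=[-0.5038]  nu=[-2.1632]  x^+=[0.2815]  P^+=[0.0343]

x_post = [0.2815]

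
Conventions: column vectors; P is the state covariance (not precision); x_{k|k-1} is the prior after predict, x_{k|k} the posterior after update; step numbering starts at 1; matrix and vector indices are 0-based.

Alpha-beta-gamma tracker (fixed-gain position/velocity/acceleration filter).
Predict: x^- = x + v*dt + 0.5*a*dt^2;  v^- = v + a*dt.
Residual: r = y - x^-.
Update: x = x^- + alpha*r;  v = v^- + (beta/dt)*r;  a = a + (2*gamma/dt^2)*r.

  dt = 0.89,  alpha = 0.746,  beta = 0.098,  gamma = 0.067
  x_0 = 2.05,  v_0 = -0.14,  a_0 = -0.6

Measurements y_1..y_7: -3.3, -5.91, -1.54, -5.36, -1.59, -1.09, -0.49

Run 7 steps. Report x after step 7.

step 1: x_pred=1.6878  r=-4.9878  x^+=-2.0331  v^+=-1.2232  a^+=-1.4438
step 2: x_pred=-3.6936  r=-2.2164  x^+=-5.3470  v^+=-2.7522  a^+=-1.8187
step 3: x_pred=-8.5168  r=6.9768  x^+=-3.3121  v^+=-3.6027  a^+=-0.6385
step 4: x_pred=-6.7714  r=1.4114  x^+=-5.7185  v^+=-4.0155  a^+=-0.3997
step 5: x_pred=-9.4506  r=7.8606  x^+=-3.5866  v^+=-3.5057  a^+=0.9301
step 6: x_pred=-6.3383  r=5.2483  x^+=-2.4231  v^+=-2.1000  a^+=1.8179
step 7: x_pred=-3.5721  r=3.0821  x^+=-1.2729  v^+=-0.1427  a^+=2.3393

x_post = -1.2729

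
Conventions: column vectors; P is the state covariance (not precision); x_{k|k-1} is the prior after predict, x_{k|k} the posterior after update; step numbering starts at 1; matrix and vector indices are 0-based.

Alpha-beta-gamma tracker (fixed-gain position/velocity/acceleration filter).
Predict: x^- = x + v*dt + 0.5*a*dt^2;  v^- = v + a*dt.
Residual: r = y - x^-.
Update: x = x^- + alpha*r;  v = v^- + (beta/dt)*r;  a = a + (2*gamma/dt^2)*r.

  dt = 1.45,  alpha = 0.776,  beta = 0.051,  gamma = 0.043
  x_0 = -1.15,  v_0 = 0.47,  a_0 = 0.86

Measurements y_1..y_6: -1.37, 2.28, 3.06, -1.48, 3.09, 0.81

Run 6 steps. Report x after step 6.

step 1: x_pred=0.4356  r=-1.8056  x^+=-0.9656  v^+=1.6535  a^+=0.7861
step 2: x_pred=2.2584  r=0.0216  x^+=2.2752  v^+=2.7942  a^+=0.7870
step 3: x_pred=7.1541  r=-4.0941  x^+=3.9771  v^+=3.7914  a^+=0.6196
step 4: x_pred=10.1259  r=-11.6059  x^+=1.1197  v^+=4.2815  a^+=0.1448
step 5: x_pred=7.4802  r=-4.3902  x^+=4.0734  v^+=4.3371  a^+=-0.0347
step 6: x_pred=10.3257  r=-9.5157  x^+=2.9415  v^+=3.9521  a^+=-0.4240

x_post = 2.9415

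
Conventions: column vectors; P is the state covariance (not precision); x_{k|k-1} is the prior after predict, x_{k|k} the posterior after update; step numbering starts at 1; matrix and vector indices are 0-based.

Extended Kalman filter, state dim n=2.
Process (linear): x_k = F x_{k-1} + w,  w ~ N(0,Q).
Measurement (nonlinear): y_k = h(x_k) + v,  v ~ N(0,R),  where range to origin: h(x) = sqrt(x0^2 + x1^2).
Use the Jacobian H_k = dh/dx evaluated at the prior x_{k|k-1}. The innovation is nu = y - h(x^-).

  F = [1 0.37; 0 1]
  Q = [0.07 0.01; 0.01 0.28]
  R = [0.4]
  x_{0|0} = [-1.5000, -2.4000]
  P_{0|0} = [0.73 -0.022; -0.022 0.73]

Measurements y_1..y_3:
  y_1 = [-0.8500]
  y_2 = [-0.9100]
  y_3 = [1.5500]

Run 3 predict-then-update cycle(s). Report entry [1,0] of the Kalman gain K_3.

step 1: x^-=[-2.3880, -2.4000]  P^-=[0.8837 0.2581; 0.2581 1.0100]  H_jac=[-0.7053 -0.7089]  S=[1.6052]  K=[-0.5023; -0.5594]  nu=[-4.2356]  x^+=[-0.2607, -0.0305]  P^+=[0.4787 -0.1929; -0.1929 0.5076]
step 2: x^-=[-0.2719, -0.0305]  P^-=[0.4755 0.0049; 0.0049 0.7876]  H_jac=[-0.9938 -0.1114]  S=[0.8804]  K=[-0.5373; -0.1052]  nu=[-1.1836]  x^+=[0.3640, 0.0940]  P^+=[0.2213 -0.0449; -0.0449 0.7779]
step 3: x^-=[0.3988, 0.0940]  P^-=[0.3646 0.2530; 0.2530 1.0579]  H_jac=[0.9733 0.2294]  S=[0.9141]  K=[0.4517; 0.5349]  nu=[1.1403]  x^+=[0.9139, 0.7039]  P^+=[0.1781 0.0321; 0.0321 0.7964]

K[1,0] = 0.5349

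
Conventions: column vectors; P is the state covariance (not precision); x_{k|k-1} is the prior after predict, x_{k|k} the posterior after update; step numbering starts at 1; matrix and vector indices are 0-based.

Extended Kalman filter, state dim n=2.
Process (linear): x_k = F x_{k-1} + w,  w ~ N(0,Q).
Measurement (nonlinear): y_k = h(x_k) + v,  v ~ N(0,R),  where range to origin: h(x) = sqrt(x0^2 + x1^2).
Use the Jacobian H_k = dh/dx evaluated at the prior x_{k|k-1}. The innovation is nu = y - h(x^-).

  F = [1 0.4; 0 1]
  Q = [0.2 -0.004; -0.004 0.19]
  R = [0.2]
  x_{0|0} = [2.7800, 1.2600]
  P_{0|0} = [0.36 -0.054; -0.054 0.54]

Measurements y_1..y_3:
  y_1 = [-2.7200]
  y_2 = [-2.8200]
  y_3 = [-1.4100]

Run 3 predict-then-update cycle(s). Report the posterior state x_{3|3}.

step 1: x^-=[3.2840, 1.2600]  P^-=[0.6032 0.1580; 0.1580 0.7300]  H_jac=[0.9336 0.3582]  S=[0.9252]  K=[0.6699; 0.4421]  nu=[-6.2374]  x^+=[-0.8945, -1.4976]  P^+=[0.1880 -0.1160; -0.1160 0.5492]
step 2: x^-=[-1.4935, -1.4976]  P^-=[0.3831 0.0997; 0.0997 0.7392]  H_jac=[-0.7061 -0.7081]  S=[0.8613]  K=[-0.3960; -0.6894]  nu=[-4.9350]  x^+=[0.4608, 1.9046]  P^+=[0.2480 -0.1355; -0.1355 0.3298]
step 3: x^-=[1.2227, 1.9046]  P^-=[0.3924 -0.0075; -0.0075 0.5198]  H_jac=[0.5402 0.8415]  S=[0.6758]  K=[0.3043; 0.6413]  nu=[-3.6733]  x^+=[0.1049, -0.4510]  P^+=[0.3298 -0.1394; -0.1394 0.2419]

x_post = [0.1049, -0.4510]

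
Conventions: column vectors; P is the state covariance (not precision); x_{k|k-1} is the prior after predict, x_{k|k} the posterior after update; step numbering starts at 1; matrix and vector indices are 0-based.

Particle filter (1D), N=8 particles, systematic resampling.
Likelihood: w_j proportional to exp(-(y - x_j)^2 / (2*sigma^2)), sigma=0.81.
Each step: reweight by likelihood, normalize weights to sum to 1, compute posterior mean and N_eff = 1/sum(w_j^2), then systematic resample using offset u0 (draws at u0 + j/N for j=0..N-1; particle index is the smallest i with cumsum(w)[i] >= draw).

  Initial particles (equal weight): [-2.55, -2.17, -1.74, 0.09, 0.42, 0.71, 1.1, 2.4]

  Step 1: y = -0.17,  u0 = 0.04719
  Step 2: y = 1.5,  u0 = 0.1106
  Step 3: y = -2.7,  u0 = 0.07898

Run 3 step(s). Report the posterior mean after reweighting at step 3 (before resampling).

post_mean = 0.2477

step 1: w=[0.0048, 0.0170, 0.0549, 0.3412, 0.2755, 0.1991, 0.1051, 0.0023]  mean=0.2643  Neff=4.0592  idx=[2, 3, 3, 4, 4, 4, 5, 6]
step 2: w=[0.0001, 0.0691, 0.0691, 0.1293, 0.1293, 0.1293, 0.1954, 0.2784]  mean=0.6201  Neff=5.7018  idx=[2, 3, 4, 5, 6, 7, 7, 7]
step 3: w=[0.5711, 0.1292, 0.1292, 0.1292, 0.0305, 0.0036, 0.0036, 0.0036]  mean=0.2477  Neff=2.6507  idx=[0, 0, 0, 0, 1, 2, 2, 3]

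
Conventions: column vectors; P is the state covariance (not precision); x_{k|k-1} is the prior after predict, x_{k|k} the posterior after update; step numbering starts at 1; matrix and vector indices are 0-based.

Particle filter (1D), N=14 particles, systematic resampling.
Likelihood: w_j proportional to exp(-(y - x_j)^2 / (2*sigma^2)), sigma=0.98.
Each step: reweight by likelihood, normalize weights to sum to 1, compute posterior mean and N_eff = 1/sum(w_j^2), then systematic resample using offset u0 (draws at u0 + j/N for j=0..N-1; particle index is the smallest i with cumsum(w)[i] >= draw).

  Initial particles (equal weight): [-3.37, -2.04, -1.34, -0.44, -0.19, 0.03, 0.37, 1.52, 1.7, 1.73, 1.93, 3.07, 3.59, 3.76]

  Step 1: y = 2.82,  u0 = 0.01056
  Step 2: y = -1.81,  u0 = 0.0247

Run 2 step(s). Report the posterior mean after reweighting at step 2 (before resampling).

post_mean = 0.4978

step 1: w=[0.0000, 0.0000, 0.0000, 0.0009, 0.0020, 0.0038, 0.0097, 0.0913, 0.1145, 0.1186, 0.1457, 0.2130, 0.1616, 0.1389]  mean=2.5792  Neff=6.7730  idx=[6, 7, 8, 9, 9, 10, 10, 11, 11, 11, 12, 12, 13, 13]
step 2: w=[0.9028, 0.0333, 0.0176, 0.0157, 0.0157, 0.0074, 0.0074, 0.0000, 0.0000, 0.0000, 0.0000, 0.0000, 0.0000, 0.0000]  mean=0.4978  Neff=1.2240  idx=[0, 0, 0, 0, 0, 0, 0, 0, 0, 0, 0, 0, 0, 2]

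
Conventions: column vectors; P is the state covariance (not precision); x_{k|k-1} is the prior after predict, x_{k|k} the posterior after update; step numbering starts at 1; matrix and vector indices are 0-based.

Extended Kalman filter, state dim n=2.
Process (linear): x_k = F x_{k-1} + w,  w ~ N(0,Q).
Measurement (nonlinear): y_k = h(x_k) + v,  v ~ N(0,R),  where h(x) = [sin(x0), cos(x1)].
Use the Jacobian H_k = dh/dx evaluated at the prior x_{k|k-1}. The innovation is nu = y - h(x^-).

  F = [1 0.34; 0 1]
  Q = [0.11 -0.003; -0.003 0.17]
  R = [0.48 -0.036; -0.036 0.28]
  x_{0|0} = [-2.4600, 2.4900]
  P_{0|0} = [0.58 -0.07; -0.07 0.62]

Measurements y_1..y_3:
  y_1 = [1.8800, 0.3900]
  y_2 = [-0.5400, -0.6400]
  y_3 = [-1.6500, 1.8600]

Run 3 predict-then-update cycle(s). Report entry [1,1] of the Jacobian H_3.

step 1: x^-=[-1.6134, 2.4900]  P^-=[0.7141 0.1378; 0.1378 0.7900]  H_jac=[-0.0426 0.0000; 0.0000 -0.6065]  S=[0.4813 -0.0324; -0.0324 0.5706]  K=[-0.0733 -0.1506; -0.0691 -0.8436]  nu=[2.8791, 1.1851]  x^+=[-2.0031, 1.2914]  P^+=[0.6993 0.0652; 0.0652 0.3854]
step 2: x^-=[-1.5640, 1.2914]  P^-=[0.8981 0.1932; 0.1932 0.5554]  H_jac=[0.0068 0.0000; 0.0000 -0.9612]  S=[0.4800 -0.0373; -0.0373 0.7932]  K=[-0.0055 -0.2344; -0.0497 -0.6754]  nu=[0.4600, -0.9158]  x^+=[-1.3519, 1.8871]  P^+=[0.8546 0.0681; 0.0681 0.1949]
step 3: x^-=[-0.7103, 1.8871]  P^-=[1.0335 0.1313; 0.1313 0.3649]  H_jac=[0.7582 0.0000; 0.0000 -0.9504]  S=[1.0741 -0.1306; -0.1306 0.6096]  K=[0.7235 -0.0497; 0.0241 -0.5637]  nu=[-0.9980, 2.1710]  x^+=[-1.5402, 0.6391]  P^+=[0.4604 0.0421; 0.0421 0.1670]

H_jac[1,1] = -0.9504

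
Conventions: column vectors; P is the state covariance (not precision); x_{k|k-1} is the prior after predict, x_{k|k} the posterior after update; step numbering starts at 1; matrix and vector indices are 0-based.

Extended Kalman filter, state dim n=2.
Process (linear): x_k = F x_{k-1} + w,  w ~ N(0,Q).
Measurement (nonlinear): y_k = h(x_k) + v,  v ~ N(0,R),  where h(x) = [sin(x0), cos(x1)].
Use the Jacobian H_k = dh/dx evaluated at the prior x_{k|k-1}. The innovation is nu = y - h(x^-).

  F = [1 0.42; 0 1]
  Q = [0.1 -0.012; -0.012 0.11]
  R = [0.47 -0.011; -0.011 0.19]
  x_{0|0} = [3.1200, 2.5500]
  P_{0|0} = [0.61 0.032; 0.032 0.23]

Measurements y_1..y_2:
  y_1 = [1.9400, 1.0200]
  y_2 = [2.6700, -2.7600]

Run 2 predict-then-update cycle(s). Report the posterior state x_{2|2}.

step 1: x^-=[4.1910, 2.5500]  P^-=[0.7775 0.1166; 0.1166 0.3400]  H_jac=[-0.4981 0.0000; 0.0000 -0.5577]  S=[0.6629 0.0214; 0.0214 0.2957]  K=[-0.5784 -0.1780; -0.0671 -0.6363]  nu=[2.8071, 1.8501]  x^+=[2.2379, 1.1845]  P^+=[0.5419 0.0492; 0.0492 0.2155]
step 2: x^-=[2.7354, 1.1845]  P^-=[0.7213 0.1277; 0.1277 0.3255]  H_jac=[-0.9186 0.0000; 0.0000 -0.9263]  S=[1.0787 0.0977; 0.0977 0.4693]  K=[-0.6028 -0.1267; -0.0516 -0.6317]  nu=[2.2749, -3.1367]  x^+=[1.7614, 3.0487]  P^+=[0.3069 0.0188; 0.0188 0.1290]

x_post = [1.7614, 3.0487]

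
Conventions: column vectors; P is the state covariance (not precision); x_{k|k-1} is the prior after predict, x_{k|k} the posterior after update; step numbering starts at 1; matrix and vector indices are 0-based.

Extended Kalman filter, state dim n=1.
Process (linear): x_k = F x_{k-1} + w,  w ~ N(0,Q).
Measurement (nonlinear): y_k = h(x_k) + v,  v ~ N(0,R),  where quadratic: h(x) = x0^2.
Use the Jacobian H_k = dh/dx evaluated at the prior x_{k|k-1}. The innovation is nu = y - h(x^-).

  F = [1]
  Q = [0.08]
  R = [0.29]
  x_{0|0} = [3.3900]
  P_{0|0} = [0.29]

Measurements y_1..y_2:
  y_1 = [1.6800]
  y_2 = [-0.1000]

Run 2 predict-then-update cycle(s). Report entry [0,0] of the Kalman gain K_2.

step 1: x^-=[3.3900]  P^-=[0.3700]  H_jac=[6.7800]  S=[17.2983]  K=[0.1450]  nu=[-9.8121]  x^+=[1.9670]  P^+=[0.0062]
step 2: x^-=[1.9670]  P^-=[0.0862]  H_jac=[3.9341]  S=[1.6242]  K=[0.2088]  nu=[-3.9693]  x^+=[1.1383]  P^+=[0.0154]

K[0,0] = 0.2088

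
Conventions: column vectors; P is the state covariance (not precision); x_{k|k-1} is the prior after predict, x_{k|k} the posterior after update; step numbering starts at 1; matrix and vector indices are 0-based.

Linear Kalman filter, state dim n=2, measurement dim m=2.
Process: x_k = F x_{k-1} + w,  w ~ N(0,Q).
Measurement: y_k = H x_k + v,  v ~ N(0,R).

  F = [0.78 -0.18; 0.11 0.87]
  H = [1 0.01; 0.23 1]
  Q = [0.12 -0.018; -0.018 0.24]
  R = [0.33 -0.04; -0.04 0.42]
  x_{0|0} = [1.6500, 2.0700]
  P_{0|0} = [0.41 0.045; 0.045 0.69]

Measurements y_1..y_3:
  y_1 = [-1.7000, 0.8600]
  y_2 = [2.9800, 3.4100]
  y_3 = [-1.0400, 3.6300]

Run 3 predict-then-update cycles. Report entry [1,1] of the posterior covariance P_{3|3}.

P_post[1,1] = 0.2138

step 1: x^-=[0.9144, 1.9824]  P^-=[0.3792 -0.0612; -0.0612 0.7758]  S=[0.7080 -0.0064; -0.0064 1.1877]  K=[0.5349 0.0248; -0.0697 0.6410]  nu=[-2.6342, -1.3327]  x^+=[-0.5276, 1.3118]  P^+=[0.1760 -0.0515; -0.0515 0.2838]
step 2: x^-=[-0.6477, 1.0833]  P^-=[0.2508 -0.0813; -0.0813 0.4471]  S=[0.5792 -0.0593; -0.0593 0.8430]  K=[0.4318 0.0024; -0.0811 0.5025]  nu=[3.6168, 2.4757]  x^+=[0.9200, 2.0339]  P^+=[0.1429 -0.0491; -0.0491 0.2256]
step 3: x^-=[0.3515, 1.8707]  P^-=[0.2280 -0.0734; -0.0734 0.4031]  S=[0.5566 -0.0571; -0.0571 0.8014]  K=[0.4087 0.0029; -0.0758 0.4765]  nu=[-1.4102, 1.6785]  x^+=[-0.2199, 2.7774]  P^+=[0.1352 -0.0462; -0.0462 0.2138]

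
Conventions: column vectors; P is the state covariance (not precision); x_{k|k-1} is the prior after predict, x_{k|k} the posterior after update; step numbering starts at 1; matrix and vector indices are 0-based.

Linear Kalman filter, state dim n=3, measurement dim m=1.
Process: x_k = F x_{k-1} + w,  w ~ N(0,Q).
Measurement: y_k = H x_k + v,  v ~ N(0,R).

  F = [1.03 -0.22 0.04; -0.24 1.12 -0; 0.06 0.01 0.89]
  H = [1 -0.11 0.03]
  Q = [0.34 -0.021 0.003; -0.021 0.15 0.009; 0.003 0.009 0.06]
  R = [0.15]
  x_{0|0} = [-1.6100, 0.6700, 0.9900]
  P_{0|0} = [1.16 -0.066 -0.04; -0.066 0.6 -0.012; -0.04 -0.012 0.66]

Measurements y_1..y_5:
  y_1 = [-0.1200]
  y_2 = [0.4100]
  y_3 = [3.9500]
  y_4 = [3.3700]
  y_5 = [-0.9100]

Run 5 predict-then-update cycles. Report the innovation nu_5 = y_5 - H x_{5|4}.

innov = [-5.1448]

step 1: x^-=[-1.7661, 1.1368, 0.7912]  P^-=[1.6276 -0.5354 0.0626; -0.5354 1.0049 -0.0087; 0.0626 -0.0087 0.5825]  S=[1.9118]  K=[0.8831; -0.3380; 0.0424]  nu=[1.7474]  x^+=[-0.2230, 0.5462, 0.8653]  P^+=[0.1366 0.0353 -0.0090; 0.0353 0.7865 0.0187; -0.0090 0.0187 0.5790]
step 2: x^-=[-0.3152, 0.6653, 0.7622]  P^-=[0.5069 -0.2051 0.0183; -0.2051 1.1256 0.0387; 0.0183 0.0387 0.5186]  S=[0.7169]  K=[0.7392; -0.4572; 0.0413]  nu=[0.7755]  x^+=[0.2581, 0.3107, 0.7943]  P^+=[0.1151 0.0372 -0.0036; 0.0372 0.9757 0.0522; -0.0036 0.0522 0.5174]
step 3: x^-=[0.2292, 0.2861, 0.7255]  P^-=[0.4921 -0.2426 0.0128; -0.2426 1.3606 0.0735; 0.0128 0.0735 0.4709]  S=[0.7126]  K=[0.7285; -0.5474; 0.0264]  nu=[3.7305]  x^+=[2.9469, -1.7560, 0.8240]  P^+=[0.1139 0.0416 -0.0009; 0.0416 1.1470 0.0838; -0.0009 0.0838 0.4704]
step 4: x^-=[3.4546, -2.6739, 0.8926]  P^-=[0.4967 -0.2779 0.0069; -0.2779 1.5731 0.1067; 0.0069 0.1067 0.4346]  S=[0.7270]  K=[0.7256; -0.6159; 0.0113]  nu=[-0.4055]  x^+=[3.1604, -2.4242, 0.8881]  P^+=[0.1140 0.0470 0.0009; 0.0470 1.2973 0.1117; 0.0009 0.1117 0.4345]
step 5: x^-=[3.8240, -3.4736, 0.9557]  P^-=[0.5012 -0.3072 0.0016; -0.3072 1.7587 0.1361; 0.0016 0.1361 0.4069]  S=[0.7396]  K=[0.7234; -0.6713; -0.0016]  nu=[-5.1448]  x^+=[0.1023, -0.0198, 0.9641]  P^+=[0.1142 0.0520 0.0024; 0.0520 1.4253 0.1353; 0.0024 0.1353 0.4069]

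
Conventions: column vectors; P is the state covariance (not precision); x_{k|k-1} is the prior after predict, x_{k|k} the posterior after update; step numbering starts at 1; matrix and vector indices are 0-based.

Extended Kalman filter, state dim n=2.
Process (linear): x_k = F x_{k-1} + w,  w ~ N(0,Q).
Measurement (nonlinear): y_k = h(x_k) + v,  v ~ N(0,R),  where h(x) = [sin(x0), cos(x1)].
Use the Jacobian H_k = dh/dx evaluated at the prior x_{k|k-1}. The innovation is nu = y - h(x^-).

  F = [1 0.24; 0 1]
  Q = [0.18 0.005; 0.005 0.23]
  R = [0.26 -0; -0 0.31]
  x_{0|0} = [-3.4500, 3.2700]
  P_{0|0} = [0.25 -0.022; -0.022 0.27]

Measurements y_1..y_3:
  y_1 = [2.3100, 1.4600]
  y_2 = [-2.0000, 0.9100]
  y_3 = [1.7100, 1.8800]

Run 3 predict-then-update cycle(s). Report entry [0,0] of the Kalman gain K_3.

K[0,0] = 0.5997

step 1: x^-=[-2.6652, 3.2700]  P^-=[0.4350 0.0478; 0.0478 0.5000]  H_jac=[-0.8887 0.0000; 0.0000 0.1281]  S=[0.6035 -0.0054; -0.0054 0.3182]  K=[-0.6404 0.0083; -0.0686 0.2000]  nu=[2.7686, 2.4518]  x^+=[-4.4180, 3.5706]  P^+=[0.1874 0.0201; 0.0201 0.4843]
step 2: x^-=[-3.5610, 3.5706]  P^-=[0.4049 0.1413; 0.1413 0.7143]  H_jac=[-0.9133 0.0000; 0.0000 0.4160]  S=[0.5977 -0.0537; -0.0537 0.4336]  K=[-0.6133 0.0596; -0.1561 0.6659]  nu=[-2.4072, 1.8194]  x^+=[-1.9762, 5.1579]  P^+=[0.1746 0.0444; 0.0444 0.4963]
step 3: x^-=[-0.7383, 5.1579]  P^-=[0.4045 0.1685; 0.1685 0.7263]  H_jac=[0.7396 0.0000; 0.0000 0.9024]  S=[0.4813 0.1125; 0.1125 0.9014]  K=[0.5997 0.0939; 0.0917 0.7156]  nu=[2.3830, 1.4491]  x^+=[0.8268, 6.4135]  P^+=[0.2108 0.0323; 0.0323 0.2458]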